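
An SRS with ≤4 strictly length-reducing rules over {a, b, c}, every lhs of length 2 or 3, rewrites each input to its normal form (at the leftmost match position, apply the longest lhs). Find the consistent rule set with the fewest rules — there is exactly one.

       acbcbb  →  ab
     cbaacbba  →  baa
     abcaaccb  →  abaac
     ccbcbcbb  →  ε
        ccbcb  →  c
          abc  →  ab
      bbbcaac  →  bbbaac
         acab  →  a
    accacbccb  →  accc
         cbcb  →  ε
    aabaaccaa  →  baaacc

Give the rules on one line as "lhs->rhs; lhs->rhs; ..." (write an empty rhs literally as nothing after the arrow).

  | acbcbb => acbb => ab
  | cbaacbba => aacbba => aaba => baa
  | abcaaccb => abaaccb => abaac
  | ccbcbcbb => ccbcbb => ccbb => cb => ε

aab->ba; bc->b; ca->c; cb->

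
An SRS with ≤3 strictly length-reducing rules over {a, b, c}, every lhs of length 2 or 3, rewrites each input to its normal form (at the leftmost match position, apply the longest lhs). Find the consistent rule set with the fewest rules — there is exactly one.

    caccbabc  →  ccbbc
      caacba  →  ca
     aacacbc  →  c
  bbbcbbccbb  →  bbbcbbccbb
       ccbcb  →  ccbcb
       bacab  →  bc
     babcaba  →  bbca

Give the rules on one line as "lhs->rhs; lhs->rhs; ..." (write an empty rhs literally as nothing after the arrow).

ab->; ac->; ba->b

  | caccbabc => ccbabc => ccbbc
  | caacba => caba => ca
  | aacacbc => aacbc => abc => c
  | bbbcbbccbb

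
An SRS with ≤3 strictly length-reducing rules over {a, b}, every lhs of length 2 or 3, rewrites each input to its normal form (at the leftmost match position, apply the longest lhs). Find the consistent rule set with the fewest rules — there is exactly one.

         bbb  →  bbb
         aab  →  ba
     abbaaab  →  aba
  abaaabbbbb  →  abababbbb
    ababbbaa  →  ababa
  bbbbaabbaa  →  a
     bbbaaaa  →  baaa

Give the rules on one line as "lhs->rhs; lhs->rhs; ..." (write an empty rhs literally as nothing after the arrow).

aab->ba; bba->

  | bbb
  | aab => ba
  | abbaaab => aaab => aba
  | abaaabbbbb => abababbbb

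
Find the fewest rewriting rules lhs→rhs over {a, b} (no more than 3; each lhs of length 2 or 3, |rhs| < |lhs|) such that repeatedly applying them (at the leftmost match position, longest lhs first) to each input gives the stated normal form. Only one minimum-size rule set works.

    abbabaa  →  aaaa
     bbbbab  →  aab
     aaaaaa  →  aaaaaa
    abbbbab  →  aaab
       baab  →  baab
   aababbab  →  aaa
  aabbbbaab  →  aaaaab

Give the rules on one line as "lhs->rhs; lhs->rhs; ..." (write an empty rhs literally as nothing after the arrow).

  | abbabaa => abaaaa => aaaa
  | bbbbab => aabab => aab
  | aaaaaa
  | abbbbab => aaabab => aaab

aba->a; bab->aa; bbb->aa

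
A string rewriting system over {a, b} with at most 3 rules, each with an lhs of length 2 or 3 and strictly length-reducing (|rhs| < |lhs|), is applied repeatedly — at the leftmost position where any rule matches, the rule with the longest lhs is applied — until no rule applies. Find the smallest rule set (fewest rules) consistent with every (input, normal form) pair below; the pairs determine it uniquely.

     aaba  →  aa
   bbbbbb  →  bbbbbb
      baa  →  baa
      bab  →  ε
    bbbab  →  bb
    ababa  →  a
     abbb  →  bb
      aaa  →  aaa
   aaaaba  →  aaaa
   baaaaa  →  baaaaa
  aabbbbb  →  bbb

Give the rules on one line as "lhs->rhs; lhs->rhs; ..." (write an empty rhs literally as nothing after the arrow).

  | aaba => aa
  | bbbbbb
  | baa
  | bab => ε

ab->; bab->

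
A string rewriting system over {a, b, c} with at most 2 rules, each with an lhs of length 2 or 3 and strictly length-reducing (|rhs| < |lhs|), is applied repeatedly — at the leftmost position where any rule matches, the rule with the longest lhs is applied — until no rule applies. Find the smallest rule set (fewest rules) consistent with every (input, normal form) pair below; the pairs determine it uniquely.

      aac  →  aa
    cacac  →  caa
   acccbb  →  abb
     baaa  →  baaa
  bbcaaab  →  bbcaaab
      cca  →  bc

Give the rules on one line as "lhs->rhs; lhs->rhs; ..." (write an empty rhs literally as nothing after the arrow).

  | aac => aa
  | cacac => caac => caa
  | acccbb => accbb => acbb => abb
  | baaa

ac->a; cca->bc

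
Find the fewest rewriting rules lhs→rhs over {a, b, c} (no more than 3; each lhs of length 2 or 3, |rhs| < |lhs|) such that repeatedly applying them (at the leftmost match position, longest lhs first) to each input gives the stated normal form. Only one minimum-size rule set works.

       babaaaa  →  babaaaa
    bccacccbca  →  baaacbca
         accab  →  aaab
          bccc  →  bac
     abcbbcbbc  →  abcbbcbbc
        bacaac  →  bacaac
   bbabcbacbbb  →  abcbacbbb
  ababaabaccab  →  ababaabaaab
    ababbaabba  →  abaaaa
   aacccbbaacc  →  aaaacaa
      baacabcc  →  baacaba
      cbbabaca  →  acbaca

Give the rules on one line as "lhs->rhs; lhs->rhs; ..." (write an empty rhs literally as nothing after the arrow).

bba->cc; cc->a

  | babaaaa
  | bccacccbca => baacccbca => baaacbca
  | accab => aaab
  | bccc => bac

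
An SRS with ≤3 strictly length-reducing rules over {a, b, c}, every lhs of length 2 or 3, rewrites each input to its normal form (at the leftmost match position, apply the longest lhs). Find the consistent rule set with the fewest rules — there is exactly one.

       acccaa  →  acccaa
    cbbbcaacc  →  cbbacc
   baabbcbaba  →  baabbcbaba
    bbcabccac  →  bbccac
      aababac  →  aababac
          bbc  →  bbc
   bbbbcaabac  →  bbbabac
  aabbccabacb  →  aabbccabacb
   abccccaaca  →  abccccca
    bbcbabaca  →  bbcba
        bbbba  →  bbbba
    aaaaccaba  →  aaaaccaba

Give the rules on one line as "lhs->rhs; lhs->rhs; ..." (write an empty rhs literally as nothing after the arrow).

aca->ca; bca->

  | acccaa
  | cbbbcaacc => cbbacc
  | baabbcbaba
  | bbcabccac => bbccac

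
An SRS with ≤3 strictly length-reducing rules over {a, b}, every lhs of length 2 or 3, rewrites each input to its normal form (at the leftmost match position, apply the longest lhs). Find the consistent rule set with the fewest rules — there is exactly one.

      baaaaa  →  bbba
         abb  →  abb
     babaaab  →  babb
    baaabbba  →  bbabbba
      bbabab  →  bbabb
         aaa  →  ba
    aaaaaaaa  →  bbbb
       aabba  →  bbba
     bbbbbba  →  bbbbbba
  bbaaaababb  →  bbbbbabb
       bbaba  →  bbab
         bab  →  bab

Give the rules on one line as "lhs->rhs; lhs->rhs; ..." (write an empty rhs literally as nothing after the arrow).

  | baaaaa => bbaaa => bbba
  | abb
  | babaaab => babaab => babab => babb
  | baaabbba => bbabbba

aa->b; aba->ab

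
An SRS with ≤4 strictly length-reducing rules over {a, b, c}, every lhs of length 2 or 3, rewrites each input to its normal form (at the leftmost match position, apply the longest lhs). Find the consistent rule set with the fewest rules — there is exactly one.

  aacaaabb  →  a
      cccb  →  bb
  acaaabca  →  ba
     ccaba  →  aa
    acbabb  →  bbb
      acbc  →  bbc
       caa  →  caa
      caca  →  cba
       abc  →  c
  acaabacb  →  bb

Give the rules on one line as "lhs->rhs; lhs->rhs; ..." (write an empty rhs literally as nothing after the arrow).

ab->; ac->b; cc->a

  | aacaaabb => abaaabb => aaabb => aab => a
  | cccb => acb => bb
  | acaaabca => baaabca => baaca => baba => ba
  | ccaba => aaba => aa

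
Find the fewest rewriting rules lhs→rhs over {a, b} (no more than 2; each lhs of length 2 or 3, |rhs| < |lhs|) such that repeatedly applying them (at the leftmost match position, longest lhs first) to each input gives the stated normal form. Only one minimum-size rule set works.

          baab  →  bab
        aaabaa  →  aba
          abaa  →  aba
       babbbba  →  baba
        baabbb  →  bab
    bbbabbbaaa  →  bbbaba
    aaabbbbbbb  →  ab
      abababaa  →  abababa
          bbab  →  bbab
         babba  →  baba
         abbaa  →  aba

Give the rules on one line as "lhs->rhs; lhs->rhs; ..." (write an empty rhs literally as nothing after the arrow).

aa->a; abb->ab

  | baab => bab
  | aaabaa => aabaa => abaa => aba
  | abaa => aba
  | babbbba => babbba => babba => baba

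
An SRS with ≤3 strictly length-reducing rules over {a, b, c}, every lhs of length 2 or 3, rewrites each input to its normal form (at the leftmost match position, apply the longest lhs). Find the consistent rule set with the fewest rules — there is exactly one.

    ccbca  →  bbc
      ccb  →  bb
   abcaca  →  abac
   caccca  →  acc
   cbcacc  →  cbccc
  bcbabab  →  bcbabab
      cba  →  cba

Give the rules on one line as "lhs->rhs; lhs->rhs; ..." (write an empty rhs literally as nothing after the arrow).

ca->c; cca->ac; ccb->bb

  | ccbca => bbca => bbc
  | ccb => bb
  | abcaca => abcca => abac
  | caccca => cccca => ccac => acc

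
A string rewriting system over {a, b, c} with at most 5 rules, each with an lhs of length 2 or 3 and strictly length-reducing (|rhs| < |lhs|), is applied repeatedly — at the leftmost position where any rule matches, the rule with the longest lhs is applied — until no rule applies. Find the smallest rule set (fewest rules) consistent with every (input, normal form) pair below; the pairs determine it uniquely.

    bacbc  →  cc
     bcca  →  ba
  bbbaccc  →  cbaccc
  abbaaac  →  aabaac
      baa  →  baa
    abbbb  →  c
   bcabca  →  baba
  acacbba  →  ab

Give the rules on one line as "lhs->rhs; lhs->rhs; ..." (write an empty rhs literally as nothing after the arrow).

acb->b; bb->c; bba->ab; bc->b

  | bacbc => bbc => cc
  | bcca => bca => ba
  | bbbaccc => cbaccc
  | abbaaac => aabaac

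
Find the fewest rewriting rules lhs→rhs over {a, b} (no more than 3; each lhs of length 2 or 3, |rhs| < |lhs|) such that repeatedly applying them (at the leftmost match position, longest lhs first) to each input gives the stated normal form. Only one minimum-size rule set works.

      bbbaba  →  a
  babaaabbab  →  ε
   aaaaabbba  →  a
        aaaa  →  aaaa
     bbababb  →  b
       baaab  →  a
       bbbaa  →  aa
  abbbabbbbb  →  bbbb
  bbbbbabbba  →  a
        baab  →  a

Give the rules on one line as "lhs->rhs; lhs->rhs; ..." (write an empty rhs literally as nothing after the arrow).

  | bbbaba => bbaba => baba => aba => a
  | babaaabbab => abaaabbab => aaabbab => ababab => abab => ab => ε
  | aaaaabbba => aaababba => abaabba => aabba => baba => aba => a
  | aaaa

aab->ba; ab->; ba->a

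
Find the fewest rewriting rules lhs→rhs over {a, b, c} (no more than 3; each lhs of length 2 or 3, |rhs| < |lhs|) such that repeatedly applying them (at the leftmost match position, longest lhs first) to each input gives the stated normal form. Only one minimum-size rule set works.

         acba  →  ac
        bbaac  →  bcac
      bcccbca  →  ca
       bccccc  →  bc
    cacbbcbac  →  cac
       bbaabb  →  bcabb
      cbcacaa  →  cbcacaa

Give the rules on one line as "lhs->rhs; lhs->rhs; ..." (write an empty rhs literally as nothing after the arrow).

ba->c; bcb->; cc->c

  | acba => acc => ac
  | bbaac => bcac
  | bcccbca => bccbca => bcbca => ca
  | bccccc => bcccc => bccc => bcc => bc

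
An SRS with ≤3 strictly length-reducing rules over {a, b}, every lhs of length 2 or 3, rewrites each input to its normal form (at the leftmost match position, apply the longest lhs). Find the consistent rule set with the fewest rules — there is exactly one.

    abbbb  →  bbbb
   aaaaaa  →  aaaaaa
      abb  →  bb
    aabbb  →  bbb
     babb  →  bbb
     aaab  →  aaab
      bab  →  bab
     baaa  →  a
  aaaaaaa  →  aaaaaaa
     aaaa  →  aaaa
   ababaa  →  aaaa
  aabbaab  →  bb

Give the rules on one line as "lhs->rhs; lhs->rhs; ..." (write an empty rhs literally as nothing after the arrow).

  | abbbb => bbbb
  | aaaaaa
  | abb => bb
  | aabbb => abbb => bbb

aba->aa; abb->bb; baa->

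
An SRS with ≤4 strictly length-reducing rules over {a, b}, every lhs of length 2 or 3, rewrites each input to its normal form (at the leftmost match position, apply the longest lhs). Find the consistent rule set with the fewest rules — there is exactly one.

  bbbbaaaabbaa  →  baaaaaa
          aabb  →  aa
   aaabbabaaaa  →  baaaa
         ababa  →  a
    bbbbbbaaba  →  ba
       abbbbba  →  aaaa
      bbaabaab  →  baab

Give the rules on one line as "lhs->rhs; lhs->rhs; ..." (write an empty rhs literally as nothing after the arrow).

  | bbbbaaaabbaa => aabaaaabbaa => abaaaabbaa => baaaabbaa => baaaaaa
  | aabb => aa
  | aaabbabaaaa => aaaabaaaa => aaabaaaa => aabaaaa => abaaaa => baaaa
  | ababa => baba => bba => a

aba->ba; bb->; bbb->aa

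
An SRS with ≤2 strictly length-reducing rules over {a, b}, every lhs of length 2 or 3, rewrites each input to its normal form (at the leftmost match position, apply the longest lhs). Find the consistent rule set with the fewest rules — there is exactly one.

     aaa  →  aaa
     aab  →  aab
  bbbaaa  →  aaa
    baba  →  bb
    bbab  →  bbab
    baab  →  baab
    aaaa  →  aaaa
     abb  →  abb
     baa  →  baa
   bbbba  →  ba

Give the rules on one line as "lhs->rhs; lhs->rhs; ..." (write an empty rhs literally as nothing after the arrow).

  | aaa
  | aab
  | bbbaaa => aaa
  | baba => bb

aba->b; bbb->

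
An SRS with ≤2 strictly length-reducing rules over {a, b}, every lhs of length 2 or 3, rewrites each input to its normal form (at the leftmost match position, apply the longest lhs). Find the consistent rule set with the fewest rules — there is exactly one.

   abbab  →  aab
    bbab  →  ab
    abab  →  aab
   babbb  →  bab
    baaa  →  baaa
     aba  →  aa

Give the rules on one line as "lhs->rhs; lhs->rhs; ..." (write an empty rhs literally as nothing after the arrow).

  | abbab => aab
  | bbab => ab
  | abab => aab
  | babbb => bab

aba->aa; bb->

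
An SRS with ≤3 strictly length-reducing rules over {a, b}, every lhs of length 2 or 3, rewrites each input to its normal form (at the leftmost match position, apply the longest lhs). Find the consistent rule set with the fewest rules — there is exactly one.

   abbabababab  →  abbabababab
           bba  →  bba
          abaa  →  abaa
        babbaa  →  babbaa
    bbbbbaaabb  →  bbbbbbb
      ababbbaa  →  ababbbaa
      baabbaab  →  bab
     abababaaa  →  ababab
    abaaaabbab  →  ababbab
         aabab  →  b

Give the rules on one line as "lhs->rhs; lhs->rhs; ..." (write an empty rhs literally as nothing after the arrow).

  | abbabababab
  | bba
  | abaa
  | babbaa

aaa->; aab->aa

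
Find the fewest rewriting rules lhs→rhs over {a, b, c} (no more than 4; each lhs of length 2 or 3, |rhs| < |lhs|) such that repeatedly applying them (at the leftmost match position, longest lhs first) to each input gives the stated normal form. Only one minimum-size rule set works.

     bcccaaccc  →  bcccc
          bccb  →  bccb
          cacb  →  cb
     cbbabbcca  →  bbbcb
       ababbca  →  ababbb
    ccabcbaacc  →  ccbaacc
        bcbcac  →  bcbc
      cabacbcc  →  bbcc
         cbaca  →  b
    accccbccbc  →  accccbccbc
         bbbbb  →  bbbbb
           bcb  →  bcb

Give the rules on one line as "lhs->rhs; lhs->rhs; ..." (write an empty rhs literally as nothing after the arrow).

  | bcccaaccc => bccbaccc => bcccc
  | bccb
  | cacb => cb
  | cbbabbcca => cabbcca => bbbcca => bbbcb

bac->; ca->b; cac->c; cbb->c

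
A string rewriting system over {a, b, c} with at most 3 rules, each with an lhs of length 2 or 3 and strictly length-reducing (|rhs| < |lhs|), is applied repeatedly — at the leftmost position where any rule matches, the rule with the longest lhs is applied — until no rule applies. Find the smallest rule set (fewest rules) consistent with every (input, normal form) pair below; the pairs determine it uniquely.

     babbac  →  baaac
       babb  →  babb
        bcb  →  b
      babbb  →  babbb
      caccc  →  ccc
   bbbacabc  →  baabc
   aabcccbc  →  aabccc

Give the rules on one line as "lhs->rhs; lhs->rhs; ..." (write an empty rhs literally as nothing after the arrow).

  | babbac => baaac
  | babb
  | bcb => b
  | babbb

bba->aa; ca->; cb->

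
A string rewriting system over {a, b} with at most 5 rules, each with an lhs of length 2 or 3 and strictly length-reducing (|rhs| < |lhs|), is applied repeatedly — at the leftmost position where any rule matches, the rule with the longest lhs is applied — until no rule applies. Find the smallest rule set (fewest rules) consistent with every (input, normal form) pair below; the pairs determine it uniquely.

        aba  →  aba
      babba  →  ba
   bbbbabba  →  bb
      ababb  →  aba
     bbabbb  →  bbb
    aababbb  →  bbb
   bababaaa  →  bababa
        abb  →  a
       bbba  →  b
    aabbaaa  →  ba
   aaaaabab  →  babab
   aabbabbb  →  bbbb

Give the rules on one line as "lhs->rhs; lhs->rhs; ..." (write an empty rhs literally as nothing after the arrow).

aa->b; abb->a; baa->ba; bba->

  | aba
  | babba => baa => ba
  | bbbbabba => bbbba => bb
  | ababb => aba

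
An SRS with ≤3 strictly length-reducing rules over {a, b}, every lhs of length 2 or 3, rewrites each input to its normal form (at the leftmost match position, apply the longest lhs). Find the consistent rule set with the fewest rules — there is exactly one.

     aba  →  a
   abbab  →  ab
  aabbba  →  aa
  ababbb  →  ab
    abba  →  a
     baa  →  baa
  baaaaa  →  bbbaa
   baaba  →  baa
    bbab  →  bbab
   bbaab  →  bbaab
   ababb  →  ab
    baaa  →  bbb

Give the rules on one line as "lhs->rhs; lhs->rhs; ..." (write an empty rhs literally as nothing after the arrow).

aaa->bb; aba->a; abb->ab

  | aba => a
  | abbab => abab => ab
  | aabbba => aabba => aaba => aa
  | ababbb => abbb => abb => ab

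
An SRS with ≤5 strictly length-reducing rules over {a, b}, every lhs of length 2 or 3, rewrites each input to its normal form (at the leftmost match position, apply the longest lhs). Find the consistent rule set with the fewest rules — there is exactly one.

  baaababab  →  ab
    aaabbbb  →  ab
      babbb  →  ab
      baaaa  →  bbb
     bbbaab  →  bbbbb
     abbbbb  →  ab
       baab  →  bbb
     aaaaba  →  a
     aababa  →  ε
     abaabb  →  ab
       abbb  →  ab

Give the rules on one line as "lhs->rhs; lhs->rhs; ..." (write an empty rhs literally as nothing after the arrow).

aa->; abb->ab; ba->a; baa->bb

  | baaababab => bbababab => bababab => ababab => aabab => bab => ab
  | aaabbbb => abbbb => abbb => abb => ab
  | babbb => abbb => abb => ab
  | baaaa => bbaa => bbb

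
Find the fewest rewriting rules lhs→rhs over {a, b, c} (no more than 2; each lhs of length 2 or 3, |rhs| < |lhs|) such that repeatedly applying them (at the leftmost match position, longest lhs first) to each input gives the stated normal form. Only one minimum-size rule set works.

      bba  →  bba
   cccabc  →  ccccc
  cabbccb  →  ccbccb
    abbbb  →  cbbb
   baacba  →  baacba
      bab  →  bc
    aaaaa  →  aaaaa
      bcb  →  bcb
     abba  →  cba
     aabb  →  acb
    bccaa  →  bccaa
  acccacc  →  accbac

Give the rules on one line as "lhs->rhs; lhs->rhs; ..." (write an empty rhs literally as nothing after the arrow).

ab->c; cac->ba

  | bba
  | cccabc => ccccc
  | cabbccb => ccbccb
  | abbbb => cbbb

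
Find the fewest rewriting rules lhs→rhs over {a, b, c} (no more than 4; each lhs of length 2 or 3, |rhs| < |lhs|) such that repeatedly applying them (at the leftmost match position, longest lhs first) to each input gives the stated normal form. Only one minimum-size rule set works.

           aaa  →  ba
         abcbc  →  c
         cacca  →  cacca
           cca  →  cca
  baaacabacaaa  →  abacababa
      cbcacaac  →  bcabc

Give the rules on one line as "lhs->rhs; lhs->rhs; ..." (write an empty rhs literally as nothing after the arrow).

aa->b; abb->; baa->ab; cb->b

  | aaa => ba
  | abcbc => abbc => c
  | cacca
  | cca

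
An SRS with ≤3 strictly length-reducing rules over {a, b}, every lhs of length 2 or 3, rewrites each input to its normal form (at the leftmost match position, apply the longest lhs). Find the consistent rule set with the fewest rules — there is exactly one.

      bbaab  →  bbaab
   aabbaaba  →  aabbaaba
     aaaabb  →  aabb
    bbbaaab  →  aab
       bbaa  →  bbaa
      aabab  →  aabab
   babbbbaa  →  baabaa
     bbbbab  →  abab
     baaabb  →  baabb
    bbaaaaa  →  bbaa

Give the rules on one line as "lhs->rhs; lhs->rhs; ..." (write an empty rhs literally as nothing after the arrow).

  | bbaab
  | aabbaaba
  | aaaabb => aaabb => aabb
  | bbbaaab => aaaab => aaab => aab

aaa->aa; bbb->a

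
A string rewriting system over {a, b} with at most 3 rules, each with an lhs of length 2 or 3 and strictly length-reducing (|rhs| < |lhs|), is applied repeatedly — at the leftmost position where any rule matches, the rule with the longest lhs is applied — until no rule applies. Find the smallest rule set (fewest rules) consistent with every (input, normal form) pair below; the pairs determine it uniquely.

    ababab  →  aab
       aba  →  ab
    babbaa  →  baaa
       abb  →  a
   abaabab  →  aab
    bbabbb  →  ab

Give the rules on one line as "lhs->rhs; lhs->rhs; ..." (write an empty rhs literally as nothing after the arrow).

  | ababab => abbab => aab
  | aba => ab
  | babbaa => baaa
  | abb => a

aba->ab; bb->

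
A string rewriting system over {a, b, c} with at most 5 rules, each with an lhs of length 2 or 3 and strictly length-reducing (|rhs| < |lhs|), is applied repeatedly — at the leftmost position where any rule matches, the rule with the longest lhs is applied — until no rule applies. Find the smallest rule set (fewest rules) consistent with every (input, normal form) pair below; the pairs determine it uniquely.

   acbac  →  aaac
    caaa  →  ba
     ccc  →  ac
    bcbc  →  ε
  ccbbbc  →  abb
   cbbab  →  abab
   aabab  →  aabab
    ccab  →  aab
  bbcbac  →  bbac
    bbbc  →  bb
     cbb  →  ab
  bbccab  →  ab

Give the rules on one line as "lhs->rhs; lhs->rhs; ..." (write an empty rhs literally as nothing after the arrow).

bc->; caa->b; cb->a; cc->a

  | acbac => aaac
  | caaa => ba
  | ccc => ac
  | bcbc => bc => ε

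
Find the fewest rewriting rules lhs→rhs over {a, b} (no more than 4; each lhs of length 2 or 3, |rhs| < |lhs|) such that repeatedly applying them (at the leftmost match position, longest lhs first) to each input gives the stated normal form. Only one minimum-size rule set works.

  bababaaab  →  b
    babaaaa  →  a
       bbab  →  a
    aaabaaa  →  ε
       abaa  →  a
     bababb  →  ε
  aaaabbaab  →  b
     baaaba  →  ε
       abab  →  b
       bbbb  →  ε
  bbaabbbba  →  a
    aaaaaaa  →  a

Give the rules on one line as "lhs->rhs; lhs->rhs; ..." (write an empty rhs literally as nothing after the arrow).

aa->; ab->a; ba->; bb->

  | bababaaab => babaaab => baaab => aab => b
  | babaaaa => baaaa => aaa => a
  | bbab => ab => a
  | aaabaaa => abaaa => aaaa => aa => ε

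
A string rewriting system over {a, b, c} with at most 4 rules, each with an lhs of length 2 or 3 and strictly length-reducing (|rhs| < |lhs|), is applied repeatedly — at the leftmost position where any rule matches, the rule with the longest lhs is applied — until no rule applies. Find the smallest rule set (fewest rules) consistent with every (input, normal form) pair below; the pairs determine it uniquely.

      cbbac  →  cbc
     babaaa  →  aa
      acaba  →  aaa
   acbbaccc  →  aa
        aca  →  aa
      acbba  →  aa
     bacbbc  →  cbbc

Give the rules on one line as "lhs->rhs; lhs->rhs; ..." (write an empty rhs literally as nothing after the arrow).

ab->a; ac->a; ba->

  | cbbac => cbc
  | babaaa => baaa => aa
  | acaba => aaba => aaa
  | acbbaccc => abbaccc => abaccc => aaccc => aacc => aac => aa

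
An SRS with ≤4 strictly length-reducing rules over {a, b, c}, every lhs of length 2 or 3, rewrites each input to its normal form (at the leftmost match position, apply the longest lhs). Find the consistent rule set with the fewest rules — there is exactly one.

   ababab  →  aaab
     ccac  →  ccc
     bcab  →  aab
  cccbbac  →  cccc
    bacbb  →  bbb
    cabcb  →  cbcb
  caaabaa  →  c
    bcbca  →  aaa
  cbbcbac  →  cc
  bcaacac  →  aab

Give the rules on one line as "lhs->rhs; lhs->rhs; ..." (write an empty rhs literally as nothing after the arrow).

  | ababab => aabab => aaab
  | ccac => ccc
  | bcab => aab
  | cccbbac => cccbac => cccac => cccc

ac->b; ba->a; bca->aa; ca->c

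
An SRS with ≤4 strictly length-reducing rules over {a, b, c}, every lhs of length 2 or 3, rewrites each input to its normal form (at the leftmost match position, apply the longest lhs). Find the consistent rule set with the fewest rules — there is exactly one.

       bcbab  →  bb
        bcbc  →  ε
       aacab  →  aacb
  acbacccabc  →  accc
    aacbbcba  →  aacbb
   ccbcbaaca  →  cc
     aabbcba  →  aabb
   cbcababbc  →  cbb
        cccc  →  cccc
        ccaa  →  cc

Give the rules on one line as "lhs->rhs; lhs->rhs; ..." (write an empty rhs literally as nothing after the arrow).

ba->b; bc->; ca->c

  | bcbab => bab => bb
  | bcbc => bc => ε
  | aacab => aacb
  | acbacccabc => acbcccabc => acccabc => acccbc => accc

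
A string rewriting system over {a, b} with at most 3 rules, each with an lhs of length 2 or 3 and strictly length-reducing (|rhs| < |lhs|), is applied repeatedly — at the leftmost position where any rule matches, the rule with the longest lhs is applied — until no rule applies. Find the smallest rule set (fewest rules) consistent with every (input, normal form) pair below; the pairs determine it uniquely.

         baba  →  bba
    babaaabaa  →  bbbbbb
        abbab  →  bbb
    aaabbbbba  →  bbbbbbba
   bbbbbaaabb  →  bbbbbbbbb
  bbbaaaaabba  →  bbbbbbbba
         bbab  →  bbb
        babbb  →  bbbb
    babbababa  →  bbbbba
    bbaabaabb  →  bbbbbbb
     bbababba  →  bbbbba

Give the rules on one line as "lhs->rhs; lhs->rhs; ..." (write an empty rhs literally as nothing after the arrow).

aa->b; aaa->bb; ab->b

  | baba => bba
  | babaaabaa => bbaaabaa => bbbbbaa => bbbbbb
  | abbab => bbab => bbb
  | aaabbbbba => bbbbbbba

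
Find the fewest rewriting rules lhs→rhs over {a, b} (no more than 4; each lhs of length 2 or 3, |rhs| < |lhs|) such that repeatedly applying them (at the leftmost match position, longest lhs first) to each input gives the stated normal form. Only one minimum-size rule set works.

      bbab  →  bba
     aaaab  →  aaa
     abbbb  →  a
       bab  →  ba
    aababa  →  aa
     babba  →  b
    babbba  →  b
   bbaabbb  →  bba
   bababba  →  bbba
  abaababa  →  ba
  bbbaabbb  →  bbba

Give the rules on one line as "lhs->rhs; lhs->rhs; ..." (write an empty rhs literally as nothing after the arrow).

  | bbab => bba
  | aaaab => aaa
  | abbbb => abbb => abb => ab => a
  | bab => ba

aab->a; ab->a; aba->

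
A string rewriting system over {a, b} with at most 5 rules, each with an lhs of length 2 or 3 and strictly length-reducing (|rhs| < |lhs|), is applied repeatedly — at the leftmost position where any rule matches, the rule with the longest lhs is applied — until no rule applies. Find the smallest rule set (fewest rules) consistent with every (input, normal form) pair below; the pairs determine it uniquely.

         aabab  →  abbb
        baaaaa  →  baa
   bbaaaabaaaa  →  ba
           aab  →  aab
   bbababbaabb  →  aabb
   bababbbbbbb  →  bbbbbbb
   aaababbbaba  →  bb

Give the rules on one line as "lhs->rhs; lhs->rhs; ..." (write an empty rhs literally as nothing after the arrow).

  | aabab => abbb
  | baaaaa => babaa => baa
  | bbaaaabaaaa => aaaabaaaa => ababaaaa => bbbaaaa => baaaa => baba => ba
  | aab

aaa->ab; aba->bb; bab->b; bba->a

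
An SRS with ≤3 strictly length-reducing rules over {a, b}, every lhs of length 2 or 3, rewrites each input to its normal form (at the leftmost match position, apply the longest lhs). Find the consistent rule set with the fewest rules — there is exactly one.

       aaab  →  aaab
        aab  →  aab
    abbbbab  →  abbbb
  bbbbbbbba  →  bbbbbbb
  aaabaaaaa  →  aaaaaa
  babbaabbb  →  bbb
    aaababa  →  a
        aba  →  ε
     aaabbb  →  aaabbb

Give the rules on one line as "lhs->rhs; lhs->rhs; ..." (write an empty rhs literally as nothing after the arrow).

  | aaab
  | aab
  | abbbbab => abbbb
  | bbbbbbbba => bbbbbbb

aba->; ba->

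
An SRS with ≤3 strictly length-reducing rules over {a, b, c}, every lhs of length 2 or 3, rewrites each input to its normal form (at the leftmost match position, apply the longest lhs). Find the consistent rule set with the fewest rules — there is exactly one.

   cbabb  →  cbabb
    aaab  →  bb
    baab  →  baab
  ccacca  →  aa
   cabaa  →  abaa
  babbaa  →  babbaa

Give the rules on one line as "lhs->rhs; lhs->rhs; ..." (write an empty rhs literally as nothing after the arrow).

  | cbabb
  | aaab => bb
  | baab
  | ccacca => cacca => acca => aca => aa

aaa->b; ca->a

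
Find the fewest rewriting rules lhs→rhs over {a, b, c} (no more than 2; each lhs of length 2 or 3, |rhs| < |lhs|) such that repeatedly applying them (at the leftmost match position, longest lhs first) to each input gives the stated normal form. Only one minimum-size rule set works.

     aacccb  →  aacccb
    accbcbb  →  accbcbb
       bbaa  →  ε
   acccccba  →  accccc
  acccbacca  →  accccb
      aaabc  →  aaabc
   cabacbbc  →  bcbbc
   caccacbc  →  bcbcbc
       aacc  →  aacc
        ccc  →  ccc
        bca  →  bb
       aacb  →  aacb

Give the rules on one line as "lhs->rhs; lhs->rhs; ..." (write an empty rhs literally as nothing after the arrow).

  | aacccb
  | accbcbb
  | bbaa => ba => ε
  | acccccba => accccc

ba->; ca->b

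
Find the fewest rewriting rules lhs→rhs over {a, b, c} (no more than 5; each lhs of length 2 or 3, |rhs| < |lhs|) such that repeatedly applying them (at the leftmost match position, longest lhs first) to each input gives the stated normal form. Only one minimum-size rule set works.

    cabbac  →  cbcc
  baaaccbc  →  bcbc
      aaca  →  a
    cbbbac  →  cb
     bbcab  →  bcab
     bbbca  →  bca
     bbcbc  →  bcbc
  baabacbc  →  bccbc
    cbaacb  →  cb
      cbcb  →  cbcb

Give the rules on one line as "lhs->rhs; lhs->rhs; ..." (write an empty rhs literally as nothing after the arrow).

aa->a; aba->bc; ac->; bb->b

  | cabbac => cabac => cbcc
  | baaaccbc => baaccbc => baccbc => bcbc
  | aaca => aca => a
  | cbbbac => cbbac => cbac => cb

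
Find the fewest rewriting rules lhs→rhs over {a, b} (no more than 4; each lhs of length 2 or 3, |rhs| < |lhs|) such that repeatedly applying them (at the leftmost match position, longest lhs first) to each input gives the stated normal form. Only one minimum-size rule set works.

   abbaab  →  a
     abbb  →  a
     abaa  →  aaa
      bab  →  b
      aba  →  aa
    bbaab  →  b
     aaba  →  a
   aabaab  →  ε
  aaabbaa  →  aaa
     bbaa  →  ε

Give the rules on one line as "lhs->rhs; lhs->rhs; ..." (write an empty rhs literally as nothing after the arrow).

  | abbaab => abaab => aaab => a
  | abbb => abb => ab => a
  | abaa => aaa
  | bab => b

aab->; ab->a; ba->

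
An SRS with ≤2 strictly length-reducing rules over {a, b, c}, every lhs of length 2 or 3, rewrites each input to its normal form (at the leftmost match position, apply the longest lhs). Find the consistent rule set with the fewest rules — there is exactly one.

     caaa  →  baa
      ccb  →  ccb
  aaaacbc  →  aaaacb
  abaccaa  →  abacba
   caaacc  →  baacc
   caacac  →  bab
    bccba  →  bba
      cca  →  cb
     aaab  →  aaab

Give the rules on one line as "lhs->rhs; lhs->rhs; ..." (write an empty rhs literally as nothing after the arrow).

bc->b; ca->b

  | caaa => baa
  | ccb
  | aaaacbc => aaaacb
  | abaccaa => abacba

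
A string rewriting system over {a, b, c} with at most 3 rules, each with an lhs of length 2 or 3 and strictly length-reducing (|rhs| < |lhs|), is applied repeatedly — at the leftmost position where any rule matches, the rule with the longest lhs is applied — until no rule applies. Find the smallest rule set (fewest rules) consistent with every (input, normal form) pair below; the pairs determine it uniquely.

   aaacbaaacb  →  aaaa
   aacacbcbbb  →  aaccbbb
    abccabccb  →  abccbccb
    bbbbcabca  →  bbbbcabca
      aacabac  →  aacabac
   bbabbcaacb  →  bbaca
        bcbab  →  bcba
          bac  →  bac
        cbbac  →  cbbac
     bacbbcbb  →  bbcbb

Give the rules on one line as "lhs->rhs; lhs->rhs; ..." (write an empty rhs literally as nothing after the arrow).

  | aaacbaaacb => aaaaacb => aaaa
  | aacacbcbbb => aaccbbb
  | abccabccb => abccbccb
  | bbbbcabca

acb->; bab->ba; cca->cc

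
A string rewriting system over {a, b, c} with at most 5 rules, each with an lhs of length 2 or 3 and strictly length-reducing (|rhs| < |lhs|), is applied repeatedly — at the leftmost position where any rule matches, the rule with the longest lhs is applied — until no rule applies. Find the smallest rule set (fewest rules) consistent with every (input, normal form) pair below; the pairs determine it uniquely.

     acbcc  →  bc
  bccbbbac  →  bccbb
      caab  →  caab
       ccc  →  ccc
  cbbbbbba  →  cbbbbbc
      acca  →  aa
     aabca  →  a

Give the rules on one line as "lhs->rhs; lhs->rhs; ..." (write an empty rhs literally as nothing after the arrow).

abc->b; ac->a; ba->c; bac->

  | acbcc => abcc => bc
  | bccbbbac => bccbb
  | caab
  | ccc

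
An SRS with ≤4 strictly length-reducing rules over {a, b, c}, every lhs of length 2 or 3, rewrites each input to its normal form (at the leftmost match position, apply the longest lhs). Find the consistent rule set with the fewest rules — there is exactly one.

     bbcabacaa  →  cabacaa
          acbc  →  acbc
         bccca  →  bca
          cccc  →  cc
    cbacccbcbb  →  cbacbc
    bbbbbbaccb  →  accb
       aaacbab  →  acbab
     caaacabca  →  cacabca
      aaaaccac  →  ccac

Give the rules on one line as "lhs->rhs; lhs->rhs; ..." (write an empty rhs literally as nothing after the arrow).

  | bbcabacaa => cabacaa
  | acbc
  | bccca => bca
  | cccc => cc

aac->c; bb->; ccc->c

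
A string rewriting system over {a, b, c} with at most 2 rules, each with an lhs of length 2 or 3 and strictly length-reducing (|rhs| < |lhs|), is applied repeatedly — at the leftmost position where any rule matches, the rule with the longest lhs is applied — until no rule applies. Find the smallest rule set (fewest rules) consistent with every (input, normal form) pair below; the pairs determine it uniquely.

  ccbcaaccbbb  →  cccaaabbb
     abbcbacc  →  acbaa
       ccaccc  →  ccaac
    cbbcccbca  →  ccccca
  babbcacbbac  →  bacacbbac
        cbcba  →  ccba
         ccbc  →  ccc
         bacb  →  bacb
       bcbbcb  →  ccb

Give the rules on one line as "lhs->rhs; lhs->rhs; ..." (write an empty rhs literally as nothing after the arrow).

  | ccbcaaccbbb => cccaaccbbb => cccaaabbb
  | abbcbacc => abcbacc => acbacc => acbaa
  | ccaccc => ccaac
  | cbbcccbca => cbcccbca => ccccbca => ccccca

acc->aa; bc->c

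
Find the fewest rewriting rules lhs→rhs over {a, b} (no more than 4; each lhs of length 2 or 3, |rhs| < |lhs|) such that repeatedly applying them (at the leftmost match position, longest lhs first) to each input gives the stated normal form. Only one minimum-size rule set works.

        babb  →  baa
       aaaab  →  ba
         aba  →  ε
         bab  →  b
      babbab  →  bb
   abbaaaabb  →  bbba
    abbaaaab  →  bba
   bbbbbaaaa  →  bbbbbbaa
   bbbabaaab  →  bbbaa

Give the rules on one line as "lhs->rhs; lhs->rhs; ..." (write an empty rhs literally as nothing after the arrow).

  | babb => baa
  | aaaab => baab => ba
  | aba => ab => ε
  | bab => b

aaa->ba; ab->; aba->ab; abb->aa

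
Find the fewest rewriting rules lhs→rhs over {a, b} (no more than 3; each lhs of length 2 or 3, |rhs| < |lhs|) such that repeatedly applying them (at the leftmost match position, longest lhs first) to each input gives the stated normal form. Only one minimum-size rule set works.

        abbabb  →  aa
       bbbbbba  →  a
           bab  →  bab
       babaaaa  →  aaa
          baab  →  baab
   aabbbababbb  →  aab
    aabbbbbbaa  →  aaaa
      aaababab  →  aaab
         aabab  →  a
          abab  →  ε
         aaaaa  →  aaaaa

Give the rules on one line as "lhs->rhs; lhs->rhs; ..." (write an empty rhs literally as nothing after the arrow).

aba->b; bb->

  | abbabb => aabb => aa
  | bbbbbba => bbbba => bba => a
  | bab
  | babaaaa => bbaaa => aaa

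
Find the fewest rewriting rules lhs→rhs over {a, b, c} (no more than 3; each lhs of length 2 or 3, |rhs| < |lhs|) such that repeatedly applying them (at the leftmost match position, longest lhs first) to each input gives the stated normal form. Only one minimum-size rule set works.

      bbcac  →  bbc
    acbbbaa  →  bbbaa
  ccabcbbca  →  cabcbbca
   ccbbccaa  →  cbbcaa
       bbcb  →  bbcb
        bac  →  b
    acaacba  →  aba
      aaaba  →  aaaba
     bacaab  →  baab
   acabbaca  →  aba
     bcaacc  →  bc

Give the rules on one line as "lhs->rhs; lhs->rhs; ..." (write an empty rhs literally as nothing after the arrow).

  | bbcac => bbc
  | acbbbaa => bbbaa
  | ccabcbbca => cabcbbca
  | ccbbccaa => cbbccaa => cbbcaa

abb->ab; ac->; cc->c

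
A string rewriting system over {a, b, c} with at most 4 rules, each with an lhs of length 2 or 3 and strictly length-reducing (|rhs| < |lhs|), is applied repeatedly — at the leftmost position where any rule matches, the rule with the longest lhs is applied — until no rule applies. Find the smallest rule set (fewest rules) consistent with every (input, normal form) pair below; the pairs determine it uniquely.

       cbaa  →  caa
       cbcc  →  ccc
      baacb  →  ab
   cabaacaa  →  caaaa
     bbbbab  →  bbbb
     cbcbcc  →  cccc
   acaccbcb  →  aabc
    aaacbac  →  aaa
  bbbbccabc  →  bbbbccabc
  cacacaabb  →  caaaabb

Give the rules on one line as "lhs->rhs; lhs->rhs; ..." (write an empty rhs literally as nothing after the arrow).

ac->a; ba->; cb->c

  | cbaa => caa
  | cbcc => ccc
  | baacb => acb => ab
  | cabaacaa => caacaa => caaaa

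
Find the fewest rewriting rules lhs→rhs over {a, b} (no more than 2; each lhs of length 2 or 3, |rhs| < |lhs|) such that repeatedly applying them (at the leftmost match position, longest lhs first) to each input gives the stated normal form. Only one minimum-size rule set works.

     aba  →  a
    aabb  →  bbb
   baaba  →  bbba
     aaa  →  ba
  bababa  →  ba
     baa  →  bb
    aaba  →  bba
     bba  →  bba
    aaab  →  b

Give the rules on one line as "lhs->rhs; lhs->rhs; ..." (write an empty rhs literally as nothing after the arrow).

aa->b; ab->

  | aba => a
  | aabb => bbb
  | baaba => bbba
  | aaa => ba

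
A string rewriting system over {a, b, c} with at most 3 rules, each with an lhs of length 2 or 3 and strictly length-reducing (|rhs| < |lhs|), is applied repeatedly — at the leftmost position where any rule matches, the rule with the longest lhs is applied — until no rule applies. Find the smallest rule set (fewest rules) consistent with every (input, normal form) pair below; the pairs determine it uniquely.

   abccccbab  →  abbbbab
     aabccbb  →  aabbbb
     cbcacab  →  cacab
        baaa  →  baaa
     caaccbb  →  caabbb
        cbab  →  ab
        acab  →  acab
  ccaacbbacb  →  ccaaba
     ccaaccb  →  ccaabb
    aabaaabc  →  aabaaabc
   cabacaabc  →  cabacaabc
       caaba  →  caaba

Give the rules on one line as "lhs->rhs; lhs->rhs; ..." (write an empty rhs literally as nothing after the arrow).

  | abccccbab => abccbbab => abbbbab
  | aabccbb => aabbbb
  | cbcacab => cacab
  | baaa

cb->; ccb->bb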